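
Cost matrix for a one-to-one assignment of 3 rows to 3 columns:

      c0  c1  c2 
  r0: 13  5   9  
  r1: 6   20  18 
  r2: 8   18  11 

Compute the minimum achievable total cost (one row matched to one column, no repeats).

optimal assignment: row0→col1 (cost 5), row1→col0 (cost 6), row2→col2 (cost 11)
total = 5 + 6 + 11 = 22

Minimum assignment cost: 22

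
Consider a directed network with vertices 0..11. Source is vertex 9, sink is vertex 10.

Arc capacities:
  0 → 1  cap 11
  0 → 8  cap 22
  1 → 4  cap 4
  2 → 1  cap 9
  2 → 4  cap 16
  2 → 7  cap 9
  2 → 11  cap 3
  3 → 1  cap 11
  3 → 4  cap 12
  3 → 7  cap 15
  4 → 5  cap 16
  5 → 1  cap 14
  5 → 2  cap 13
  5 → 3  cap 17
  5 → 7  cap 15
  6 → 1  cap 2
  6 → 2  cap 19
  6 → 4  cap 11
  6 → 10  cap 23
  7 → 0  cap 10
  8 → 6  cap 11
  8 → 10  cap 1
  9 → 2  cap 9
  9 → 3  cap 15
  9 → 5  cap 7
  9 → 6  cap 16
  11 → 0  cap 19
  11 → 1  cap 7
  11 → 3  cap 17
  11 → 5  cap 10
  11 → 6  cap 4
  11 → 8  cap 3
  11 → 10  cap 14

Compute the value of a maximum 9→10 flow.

Maximum flow value: 27

augment #1: 9→6→10 bottleneck 16, total now 16
augment #2: 9→2→11→10 bottleneck 3, total now 19
augment #3: 9→2→7→0→8→10 bottleneck 1, total now 20
augment #4: 9→2→7→0→8→6→10 bottleneck 5, total now 25
augment #5: 9→3→7→0→8→6→10 bottleneck 2, total now 27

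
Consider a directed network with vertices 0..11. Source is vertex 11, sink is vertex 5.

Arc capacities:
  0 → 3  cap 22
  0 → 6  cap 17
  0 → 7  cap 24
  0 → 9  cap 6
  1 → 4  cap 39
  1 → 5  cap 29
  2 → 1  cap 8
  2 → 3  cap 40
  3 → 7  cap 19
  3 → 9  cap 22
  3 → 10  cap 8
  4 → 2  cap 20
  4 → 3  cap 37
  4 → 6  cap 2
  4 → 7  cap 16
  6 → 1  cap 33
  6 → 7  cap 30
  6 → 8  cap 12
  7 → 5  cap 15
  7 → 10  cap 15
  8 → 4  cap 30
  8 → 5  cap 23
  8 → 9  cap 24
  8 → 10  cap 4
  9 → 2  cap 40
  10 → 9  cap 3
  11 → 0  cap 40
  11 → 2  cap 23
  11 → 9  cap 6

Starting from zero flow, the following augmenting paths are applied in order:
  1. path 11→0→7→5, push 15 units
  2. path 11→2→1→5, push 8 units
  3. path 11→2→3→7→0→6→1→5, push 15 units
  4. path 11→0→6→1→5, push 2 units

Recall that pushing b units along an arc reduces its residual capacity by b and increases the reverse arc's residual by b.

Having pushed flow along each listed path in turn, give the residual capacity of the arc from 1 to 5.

Residual capacity of (1,5): 4

after path 1 (11→0→7→5, push 15): res(1,5)=29
after path 2 (11→2→1→5, push 8): res(1,5)=21
after path 3 (11→2→3→7→0→6→1→5, push 15): res(1,5)=6
after path 4 (11→0→6→1→5, push 2): res(1,5)=4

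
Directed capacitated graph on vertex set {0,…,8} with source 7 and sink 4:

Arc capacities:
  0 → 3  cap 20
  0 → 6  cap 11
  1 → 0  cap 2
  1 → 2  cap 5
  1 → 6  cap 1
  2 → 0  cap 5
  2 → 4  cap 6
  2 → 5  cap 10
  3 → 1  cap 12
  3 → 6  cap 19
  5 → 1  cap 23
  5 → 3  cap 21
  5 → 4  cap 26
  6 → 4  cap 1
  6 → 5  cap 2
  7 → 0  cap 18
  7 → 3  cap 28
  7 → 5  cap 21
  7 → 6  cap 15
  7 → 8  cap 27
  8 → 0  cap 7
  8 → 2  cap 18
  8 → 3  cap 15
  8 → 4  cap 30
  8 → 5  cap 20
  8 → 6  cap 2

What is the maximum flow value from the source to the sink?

augment #1: 7→5→4 bottleneck 21, total now 21
augment #2: 7→6→4 bottleneck 1, total now 22
augment #3: 7→8→4 bottleneck 27, total now 49
augment #4: 7→6→5→4 bottleneck 2, total now 51
augment #5: 7→3→1→2→4 bottleneck 5, total now 56

Maximum flow value: 56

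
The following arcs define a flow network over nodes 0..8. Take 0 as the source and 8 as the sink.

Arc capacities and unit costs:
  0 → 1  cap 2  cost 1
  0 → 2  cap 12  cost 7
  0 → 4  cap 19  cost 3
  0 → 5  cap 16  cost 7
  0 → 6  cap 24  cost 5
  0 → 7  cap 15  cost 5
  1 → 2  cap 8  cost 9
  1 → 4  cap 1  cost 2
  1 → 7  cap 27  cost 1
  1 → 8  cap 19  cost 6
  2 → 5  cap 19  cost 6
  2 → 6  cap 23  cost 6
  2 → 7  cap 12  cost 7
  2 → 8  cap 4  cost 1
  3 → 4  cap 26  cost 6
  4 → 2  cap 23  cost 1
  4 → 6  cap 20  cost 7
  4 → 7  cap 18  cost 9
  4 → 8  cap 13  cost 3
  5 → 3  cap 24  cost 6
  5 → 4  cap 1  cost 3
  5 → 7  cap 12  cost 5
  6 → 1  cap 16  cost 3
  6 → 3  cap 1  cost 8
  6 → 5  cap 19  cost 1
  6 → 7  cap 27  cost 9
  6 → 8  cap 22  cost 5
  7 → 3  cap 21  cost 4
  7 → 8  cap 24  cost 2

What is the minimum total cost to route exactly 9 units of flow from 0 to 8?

Minimum cost for 9 units: 46

shortest-cost path #1: 0→1→7→8 push 2 @ unit cost 4 (adds 8)
shortest-cost path #2: 0→4→2→8 push 4 @ unit cost 5 (adds 20)
shortest-cost path #3: 0→4→8 push 3 @ unit cost 6 (adds 18)
total cost = 46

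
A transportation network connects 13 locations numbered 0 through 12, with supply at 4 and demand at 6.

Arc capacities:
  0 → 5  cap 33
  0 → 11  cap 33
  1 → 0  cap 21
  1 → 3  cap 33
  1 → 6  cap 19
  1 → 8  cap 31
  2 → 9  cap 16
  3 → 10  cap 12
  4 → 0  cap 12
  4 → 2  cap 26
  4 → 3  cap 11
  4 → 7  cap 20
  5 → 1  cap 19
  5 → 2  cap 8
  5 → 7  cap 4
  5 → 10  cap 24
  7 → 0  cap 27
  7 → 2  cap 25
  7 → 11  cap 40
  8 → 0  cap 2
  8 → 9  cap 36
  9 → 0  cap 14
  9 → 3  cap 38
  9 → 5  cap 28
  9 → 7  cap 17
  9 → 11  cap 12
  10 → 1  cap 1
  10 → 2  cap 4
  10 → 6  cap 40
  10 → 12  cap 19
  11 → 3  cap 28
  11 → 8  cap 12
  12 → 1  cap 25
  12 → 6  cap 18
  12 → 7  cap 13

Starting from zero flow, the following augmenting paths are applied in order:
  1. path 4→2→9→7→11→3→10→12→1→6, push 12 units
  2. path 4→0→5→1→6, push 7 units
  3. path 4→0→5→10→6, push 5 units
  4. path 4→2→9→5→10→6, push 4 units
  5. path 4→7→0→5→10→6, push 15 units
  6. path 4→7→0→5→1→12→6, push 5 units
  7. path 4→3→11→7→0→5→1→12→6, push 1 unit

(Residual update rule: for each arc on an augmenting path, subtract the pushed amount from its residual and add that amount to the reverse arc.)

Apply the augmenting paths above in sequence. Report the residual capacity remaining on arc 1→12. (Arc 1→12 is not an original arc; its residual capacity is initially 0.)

Residual capacity of (1,12): 6

after path 1 (4→2→9→7→11→3→10→12→1→6, push 12): res(1,12)=12
after path 2 (4→0→5→1→6, push 7): res(1,12)=12
after path 3 (4→0→5→10→6, push 5): res(1,12)=12
after path 4 (4→2→9→5→10→6, push 4): res(1,12)=12
after path 5 (4→7→0→5→10→6, push 15): res(1,12)=12
after path 6 (4→7→0→5→1→12→6, push 5): res(1,12)=7
after path 7 (4→3→11→7→0→5→1→12→6, push 1): res(1,12)=6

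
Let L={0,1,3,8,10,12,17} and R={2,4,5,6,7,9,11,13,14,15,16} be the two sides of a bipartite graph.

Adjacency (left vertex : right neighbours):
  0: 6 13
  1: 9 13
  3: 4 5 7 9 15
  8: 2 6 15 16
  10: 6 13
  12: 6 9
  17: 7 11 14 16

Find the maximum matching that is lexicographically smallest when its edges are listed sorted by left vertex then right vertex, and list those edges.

|M| = 6 (so the lex-smallest maximum matching has 6 edges)
process left vertices in ascending order; for each, take the smallest-labelled available neighbour that still permits 6 edges overall, or leave it unmatched if none does
lex-smallest matching: {0-6, 1-9, 3-4, 8-2, 10-13, 17-7}

Lex-smallest maximum matching: {(0,6), (1,9), (3,4), (8,2), (10,13), (17,7)}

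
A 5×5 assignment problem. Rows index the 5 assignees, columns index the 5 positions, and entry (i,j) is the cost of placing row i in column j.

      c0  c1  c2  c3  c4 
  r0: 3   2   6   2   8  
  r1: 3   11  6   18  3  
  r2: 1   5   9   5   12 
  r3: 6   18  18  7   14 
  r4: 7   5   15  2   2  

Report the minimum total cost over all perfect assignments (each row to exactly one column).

optimal assignment: row0→col1 (cost 2), row1→col2 (cost 6), row2→col0 (cost 1), row3→col3 (cost 7), row4→col4 (cost 2)
total = 2 + 6 + 1 + 7 + 2 = 18

Minimum assignment cost: 18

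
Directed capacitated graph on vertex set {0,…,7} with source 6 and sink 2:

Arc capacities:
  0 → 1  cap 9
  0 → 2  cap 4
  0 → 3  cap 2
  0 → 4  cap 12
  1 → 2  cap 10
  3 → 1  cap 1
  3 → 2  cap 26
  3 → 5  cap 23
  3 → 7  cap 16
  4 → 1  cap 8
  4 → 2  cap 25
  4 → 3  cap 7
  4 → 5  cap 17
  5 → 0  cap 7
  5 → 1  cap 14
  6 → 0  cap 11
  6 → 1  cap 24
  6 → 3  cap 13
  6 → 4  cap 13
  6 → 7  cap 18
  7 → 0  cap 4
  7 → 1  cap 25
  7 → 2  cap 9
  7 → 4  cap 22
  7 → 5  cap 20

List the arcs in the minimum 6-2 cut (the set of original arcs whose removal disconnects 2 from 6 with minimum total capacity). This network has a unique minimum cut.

Min-cut arcs: {(1,2), (6,0), (6,3), (6,4), (6,7)} (total capacity 65)

augment #1: 6→0→2 push 4
augment #2: 6→1→2 push 10
augment #3: 6→3→2 push 13
augment #4: 6→4→2 push 13
augment #5: 6→7→2 push 9
augment #6: 6→0→3→2 push 2
augment #7: 6→0→4→2 push 5
augment #8: 6→7→4→2 push 7
augment #9: 6→7→4→3→2 push 2
max flow = 65; residual-reachable set from 6 gives S-side
cut edges (S→T): {(1,2), (6,0), (6,3), (6,4), (6,7)} total cap 65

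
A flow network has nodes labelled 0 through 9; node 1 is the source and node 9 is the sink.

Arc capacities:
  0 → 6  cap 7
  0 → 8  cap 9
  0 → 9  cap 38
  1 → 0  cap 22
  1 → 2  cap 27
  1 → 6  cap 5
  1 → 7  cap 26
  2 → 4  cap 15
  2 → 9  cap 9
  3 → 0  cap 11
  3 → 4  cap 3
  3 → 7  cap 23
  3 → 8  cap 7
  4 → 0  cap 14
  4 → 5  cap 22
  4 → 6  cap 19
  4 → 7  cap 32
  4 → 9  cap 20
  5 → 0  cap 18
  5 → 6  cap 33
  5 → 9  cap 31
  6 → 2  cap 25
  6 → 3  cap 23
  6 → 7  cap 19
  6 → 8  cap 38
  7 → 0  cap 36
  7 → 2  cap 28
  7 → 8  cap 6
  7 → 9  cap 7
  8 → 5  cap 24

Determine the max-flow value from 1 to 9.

Maximum flow value: 77

augment #1: 1→0→9 bottleneck 22, total now 22
augment #2: 1→2→9 bottleneck 9, total now 31
augment #3: 1→7→9 bottleneck 7, total now 38
augment #4: 1→2→4→9 bottleneck 15, total now 53
augment #5: 1→7→0→9 bottleneck 16, total now 69
augment #6: 1→6→3→4→9 bottleneck 3, total now 72
augment #7: 1→6→8→5→9 bottleneck 2, total now 74
augment #8: 1→7→8→5→9 bottleneck 3, total now 77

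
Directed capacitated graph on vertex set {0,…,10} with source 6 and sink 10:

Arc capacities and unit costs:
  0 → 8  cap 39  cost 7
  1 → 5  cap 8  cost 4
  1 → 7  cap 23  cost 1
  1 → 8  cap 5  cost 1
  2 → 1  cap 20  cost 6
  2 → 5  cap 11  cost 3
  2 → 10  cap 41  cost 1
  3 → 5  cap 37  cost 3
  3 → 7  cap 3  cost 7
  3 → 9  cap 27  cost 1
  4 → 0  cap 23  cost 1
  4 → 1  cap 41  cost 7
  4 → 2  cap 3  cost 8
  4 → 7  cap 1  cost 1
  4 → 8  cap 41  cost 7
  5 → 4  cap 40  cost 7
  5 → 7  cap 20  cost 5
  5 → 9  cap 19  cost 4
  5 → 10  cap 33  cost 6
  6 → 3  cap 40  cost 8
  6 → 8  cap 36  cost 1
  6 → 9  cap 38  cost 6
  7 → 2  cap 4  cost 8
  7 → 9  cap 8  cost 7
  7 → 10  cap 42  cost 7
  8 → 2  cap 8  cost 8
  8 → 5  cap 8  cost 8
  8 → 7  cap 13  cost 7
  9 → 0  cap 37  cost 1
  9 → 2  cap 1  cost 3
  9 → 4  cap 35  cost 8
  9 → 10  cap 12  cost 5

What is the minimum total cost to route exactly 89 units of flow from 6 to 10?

shortest-cost path #1: 6→8→2→10 push 8 @ unit cost 10 (adds 80)
shortest-cost path #2: 6→9→2→10 push 1 @ unit cost 10 (adds 10)
shortest-cost path #3: 6→9→10 push 12 @ unit cost 11 (adds 132)
shortest-cost path #4: 6→8→5→10 push 8 @ unit cost 15 (adds 120)
shortest-cost path #5: 6→8→7→10 push 13 @ unit cost 15 (adds 195)
shortest-cost path #6: 6→3→5→10 push 25 @ unit cost 17 (adds 425)
shortest-cost path #7: 6→3→7→10 push 3 @ unit cost 22 (adds 66)
shortest-cost path #8: 6→9→4→7→10 push 1 @ unit cost 22 (adds 22)
shortest-cost path #9: 6→3→5→7→10 push 12 @ unit cost 23 (adds 276)
shortest-cost path #10: 6→9→4→2→10 push 3 @ unit cost 23 (adds 69)
shortest-cost path #11: 6→9→4→1→7→10 push 3 @ unit cost 29 (adds 87)
total cost = 1482

Minimum cost for 89 units: 1482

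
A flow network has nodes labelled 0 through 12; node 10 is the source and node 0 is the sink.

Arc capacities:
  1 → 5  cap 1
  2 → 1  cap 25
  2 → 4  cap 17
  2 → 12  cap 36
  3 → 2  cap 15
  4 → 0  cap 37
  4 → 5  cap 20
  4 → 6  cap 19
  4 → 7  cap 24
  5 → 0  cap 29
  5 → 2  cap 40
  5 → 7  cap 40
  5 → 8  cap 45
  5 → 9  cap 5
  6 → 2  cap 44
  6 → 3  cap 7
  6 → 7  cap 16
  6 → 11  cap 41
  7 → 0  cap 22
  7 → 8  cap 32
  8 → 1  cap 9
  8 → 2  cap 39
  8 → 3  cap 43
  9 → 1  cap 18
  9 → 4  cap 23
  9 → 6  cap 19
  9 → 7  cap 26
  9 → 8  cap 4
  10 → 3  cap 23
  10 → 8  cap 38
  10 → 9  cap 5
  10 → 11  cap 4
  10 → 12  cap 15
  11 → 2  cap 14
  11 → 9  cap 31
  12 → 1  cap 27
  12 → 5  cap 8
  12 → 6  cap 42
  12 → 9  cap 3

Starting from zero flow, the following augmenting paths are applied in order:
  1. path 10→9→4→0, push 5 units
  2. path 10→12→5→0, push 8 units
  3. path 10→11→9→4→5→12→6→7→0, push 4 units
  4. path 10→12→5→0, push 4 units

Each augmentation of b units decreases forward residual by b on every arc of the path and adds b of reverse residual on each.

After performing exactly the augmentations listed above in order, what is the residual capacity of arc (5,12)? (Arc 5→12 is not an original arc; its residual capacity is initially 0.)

Residual capacity of (5,12): 8

after path 1 (10→9→4→0, push 5): res(5,12)=0
after path 2 (10→12→5→0, push 8): res(5,12)=8
after path 3 (10→11→9→4→5→12→6→7→0, push 4): res(5,12)=4
after path 4 (10→12→5→0, push 4): res(5,12)=8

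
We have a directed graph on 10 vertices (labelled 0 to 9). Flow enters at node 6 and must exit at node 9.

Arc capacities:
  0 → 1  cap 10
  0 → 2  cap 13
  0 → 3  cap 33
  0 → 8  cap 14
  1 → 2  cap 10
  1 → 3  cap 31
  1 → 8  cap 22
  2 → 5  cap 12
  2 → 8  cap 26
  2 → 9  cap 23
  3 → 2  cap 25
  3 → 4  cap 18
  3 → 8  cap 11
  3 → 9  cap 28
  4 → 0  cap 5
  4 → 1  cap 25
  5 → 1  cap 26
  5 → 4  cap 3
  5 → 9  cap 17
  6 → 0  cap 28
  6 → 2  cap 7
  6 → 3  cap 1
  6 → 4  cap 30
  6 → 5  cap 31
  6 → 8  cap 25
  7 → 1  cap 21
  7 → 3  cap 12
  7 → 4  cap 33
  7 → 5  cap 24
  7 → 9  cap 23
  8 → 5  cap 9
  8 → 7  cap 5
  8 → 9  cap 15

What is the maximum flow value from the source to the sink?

augment #1: 6→2→9 bottleneck 7, total now 7
augment #2: 6→3→9 bottleneck 1, total now 8
augment #3: 6→5→9 bottleneck 17, total now 25
augment #4: 6→8→9 bottleneck 15, total now 40
augment #5: 6→0→2→9 bottleneck 13, total now 53
augment #6: 6→0→3→9 bottleneck 15, total now 68
augment #7: 6→8→7→9 bottleneck 5, total now 73
augment #8: 6→4→0→3→9 bottleneck 5, total now 78
augment #9: 6→4→1→2→9 bottleneck 3, total now 81
augment #10: 6→4→1→3→9 bottleneck 7, total now 88

Maximum flow value: 88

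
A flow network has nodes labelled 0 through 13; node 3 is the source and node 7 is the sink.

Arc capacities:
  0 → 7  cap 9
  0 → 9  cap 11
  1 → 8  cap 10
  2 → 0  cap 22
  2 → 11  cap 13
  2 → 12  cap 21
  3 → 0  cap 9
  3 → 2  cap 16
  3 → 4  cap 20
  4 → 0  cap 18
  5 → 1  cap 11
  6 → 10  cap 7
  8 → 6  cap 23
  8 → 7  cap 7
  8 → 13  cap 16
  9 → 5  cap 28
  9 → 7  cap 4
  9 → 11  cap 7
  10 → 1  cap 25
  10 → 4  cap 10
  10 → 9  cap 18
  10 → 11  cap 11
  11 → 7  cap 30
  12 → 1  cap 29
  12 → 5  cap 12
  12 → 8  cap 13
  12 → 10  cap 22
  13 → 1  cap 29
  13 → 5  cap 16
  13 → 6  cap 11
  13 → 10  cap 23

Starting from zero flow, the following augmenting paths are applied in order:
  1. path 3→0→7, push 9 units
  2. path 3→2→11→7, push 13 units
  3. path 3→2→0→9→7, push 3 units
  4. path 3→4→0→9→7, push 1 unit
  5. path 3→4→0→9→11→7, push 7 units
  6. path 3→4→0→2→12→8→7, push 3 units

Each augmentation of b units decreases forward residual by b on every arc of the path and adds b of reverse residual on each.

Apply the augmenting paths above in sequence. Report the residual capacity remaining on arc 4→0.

after path 1 (3→0→7, push 9): res(4,0)=18
after path 2 (3→2→11→7, push 13): res(4,0)=18
after path 3 (3→2→0→9→7, push 3): res(4,0)=18
after path 4 (3→4→0→9→7, push 1): res(4,0)=17
after path 5 (3→4→0→9→11→7, push 7): res(4,0)=10
after path 6 (3→4→0→2→12→8→7, push 3): res(4,0)=7

Residual capacity of (4,0): 7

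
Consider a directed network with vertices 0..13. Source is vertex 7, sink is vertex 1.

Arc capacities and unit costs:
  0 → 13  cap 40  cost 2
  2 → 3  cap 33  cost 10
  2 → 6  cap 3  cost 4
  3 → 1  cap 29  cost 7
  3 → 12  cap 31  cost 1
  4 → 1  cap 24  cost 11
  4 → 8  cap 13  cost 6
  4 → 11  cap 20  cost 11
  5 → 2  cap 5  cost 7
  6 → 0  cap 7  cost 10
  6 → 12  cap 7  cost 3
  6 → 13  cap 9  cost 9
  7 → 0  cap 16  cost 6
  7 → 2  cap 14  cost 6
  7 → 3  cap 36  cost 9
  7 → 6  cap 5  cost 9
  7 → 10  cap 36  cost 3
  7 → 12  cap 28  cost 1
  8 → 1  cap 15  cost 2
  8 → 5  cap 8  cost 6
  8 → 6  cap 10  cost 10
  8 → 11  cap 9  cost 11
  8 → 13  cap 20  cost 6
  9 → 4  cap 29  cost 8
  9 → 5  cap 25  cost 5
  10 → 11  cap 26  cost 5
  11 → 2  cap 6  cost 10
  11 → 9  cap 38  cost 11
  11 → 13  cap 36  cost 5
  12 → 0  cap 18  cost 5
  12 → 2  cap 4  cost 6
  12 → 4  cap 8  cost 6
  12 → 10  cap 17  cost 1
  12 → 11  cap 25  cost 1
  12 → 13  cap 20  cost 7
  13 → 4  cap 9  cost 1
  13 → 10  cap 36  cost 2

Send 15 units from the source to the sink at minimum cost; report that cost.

Minimum cost for 15 units: 232

shortest-cost path #1: 7→12→4→8→1 push 8 @ unit cost 15 (adds 120)
shortest-cost path #2: 7→3→1 push 7 @ unit cost 16 (adds 112)
total cost = 232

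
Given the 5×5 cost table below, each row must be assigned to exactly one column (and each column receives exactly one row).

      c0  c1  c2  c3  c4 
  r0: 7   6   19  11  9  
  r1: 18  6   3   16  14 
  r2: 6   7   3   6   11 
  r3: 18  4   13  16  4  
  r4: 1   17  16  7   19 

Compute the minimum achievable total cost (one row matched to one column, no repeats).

Minimum assignment cost: 20

optimal assignment: row0→col1 (cost 6), row1→col2 (cost 3), row2→col3 (cost 6), row3→col4 (cost 4), row4→col0 (cost 1)
total = 6 + 3 + 6 + 4 + 1 = 20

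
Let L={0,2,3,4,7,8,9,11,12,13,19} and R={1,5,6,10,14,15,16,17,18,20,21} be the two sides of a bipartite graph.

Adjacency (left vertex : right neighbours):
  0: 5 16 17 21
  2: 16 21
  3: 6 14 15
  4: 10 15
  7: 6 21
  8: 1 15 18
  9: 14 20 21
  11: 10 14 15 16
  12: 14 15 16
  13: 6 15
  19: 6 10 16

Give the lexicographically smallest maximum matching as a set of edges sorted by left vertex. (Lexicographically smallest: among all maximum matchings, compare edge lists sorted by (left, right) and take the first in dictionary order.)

Lex-smallest maximum matching: {(0,5), (2,16), (3,6), (4,10), (7,21), (8,1), (9,20), (11,14), (12,15)}

|M| = 9 (so the lex-smallest maximum matching has 9 edges)
process left vertices in ascending order; for each, take the smallest-labelled available neighbour that still permits 9 edges overall, or leave it unmatched if none does
lex-smallest matching: {0-5, 2-16, 3-6, 4-10, 7-21, 8-1, 9-20, 11-14, 12-15}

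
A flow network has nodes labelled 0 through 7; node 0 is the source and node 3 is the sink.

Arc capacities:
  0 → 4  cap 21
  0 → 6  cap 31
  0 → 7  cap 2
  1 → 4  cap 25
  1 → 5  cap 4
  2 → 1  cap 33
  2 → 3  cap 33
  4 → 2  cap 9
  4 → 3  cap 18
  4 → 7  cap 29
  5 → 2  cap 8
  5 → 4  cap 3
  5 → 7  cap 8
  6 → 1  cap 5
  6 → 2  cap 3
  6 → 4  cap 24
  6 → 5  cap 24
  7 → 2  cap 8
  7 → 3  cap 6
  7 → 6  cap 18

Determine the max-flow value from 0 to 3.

augment #1: 0→4→3 bottleneck 18, total now 18
augment #2: 0→7→3 bottleneck 2, total now 20
augment #3: 0→4→2→3 bottleneck 3, total now 23
augment #4: 0→6→2→3 bottleneck 3, total now 26
augment #5: 0→6→4→2→3 bottleneck 6, total now 32
augment #6: 0→6→4→7→3 bottleneck 4, total now 36
augment #7: 0→6→5→2→3 bottleneck 8, total now 44
augment #8: 0→6→4→7→2→3 bottleneck 8, total now 52

Maximum flow value: 52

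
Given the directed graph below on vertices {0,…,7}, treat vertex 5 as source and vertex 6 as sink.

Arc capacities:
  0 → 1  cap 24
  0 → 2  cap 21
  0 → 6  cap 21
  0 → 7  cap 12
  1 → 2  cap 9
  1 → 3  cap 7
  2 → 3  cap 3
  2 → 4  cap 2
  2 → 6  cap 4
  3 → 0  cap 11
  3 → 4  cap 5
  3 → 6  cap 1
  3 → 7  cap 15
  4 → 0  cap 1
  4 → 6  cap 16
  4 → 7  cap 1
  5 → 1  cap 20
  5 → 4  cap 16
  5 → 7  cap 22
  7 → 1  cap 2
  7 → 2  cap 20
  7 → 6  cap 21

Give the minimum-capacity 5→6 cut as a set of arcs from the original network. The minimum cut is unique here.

Min-cut arcs: {(1,3), (2,3), (2,6), (4,0), (4,6), (7,6)} (total capacity 52)

augment #1: 5→4→6 push 16
augment #2: 5→7→6 push 21
augment #3: 5→1→2→6 push 4
augment #4: 5→1→3→6 push 1
augment #5: 5→1→3→0→6 push 6
augment #6: 5→1→2→3→0→6 push 3
augment #7: 5→1→2→4→0→6 push 1
max flow = 52; residual-reachable set from 5 gives S-side
cut edges (S→T): {(1,3), (2,3), (2,6), (4,0), (4,6), (7,6)} total cap 52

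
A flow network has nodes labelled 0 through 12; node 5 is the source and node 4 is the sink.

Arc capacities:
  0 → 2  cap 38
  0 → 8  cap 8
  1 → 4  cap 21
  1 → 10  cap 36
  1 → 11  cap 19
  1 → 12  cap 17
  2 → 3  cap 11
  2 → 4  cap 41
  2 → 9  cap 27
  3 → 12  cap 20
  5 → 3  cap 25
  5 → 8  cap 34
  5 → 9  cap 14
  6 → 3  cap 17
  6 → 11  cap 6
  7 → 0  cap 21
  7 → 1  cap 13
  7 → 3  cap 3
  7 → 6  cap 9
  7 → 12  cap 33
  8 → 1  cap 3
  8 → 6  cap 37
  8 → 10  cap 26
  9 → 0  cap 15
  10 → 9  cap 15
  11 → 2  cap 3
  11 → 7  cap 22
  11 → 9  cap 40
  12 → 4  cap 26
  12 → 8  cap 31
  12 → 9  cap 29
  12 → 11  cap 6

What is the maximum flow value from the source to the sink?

Maximum flow value: 44

augment #1: 5→3→12→4 bottleneck 20, total now 20
augment #2: 5→8→1→4 bottleneck 3, total now 23
augment #3: 5→9→0→2→4 bottleneck 14, total now 37
augment #4: 5→8→6→11→2→4 bottleneck 3, total now 40
augment #5: 5→8→6→11→7→1→4 bottleneck 3, total now 43
augment #6: 5→8→10→9→0→2→4 bottleneck 1, total now 44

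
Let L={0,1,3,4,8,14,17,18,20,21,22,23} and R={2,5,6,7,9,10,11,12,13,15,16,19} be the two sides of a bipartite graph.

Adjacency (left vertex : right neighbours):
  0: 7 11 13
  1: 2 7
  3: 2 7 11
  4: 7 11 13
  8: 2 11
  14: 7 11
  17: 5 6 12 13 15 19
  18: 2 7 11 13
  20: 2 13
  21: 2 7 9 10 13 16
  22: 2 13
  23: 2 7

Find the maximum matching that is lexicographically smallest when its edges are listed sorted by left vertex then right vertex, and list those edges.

|M| = 6 (so the lex-smallest maximum matching has 6 edges)
process left vertices in ascending order; for each, take the smallest-labelled available neighbour that still permits 6 edges overall, or leave it unmatched if none does
lex-smallest matching: {0-7, 1-2, 3-11, 4-13, 17-5, 21-9}

Lex-smallest maximum matching: {(0,7), (1,2), (3,11), (4,13), (17,5), (21,9)}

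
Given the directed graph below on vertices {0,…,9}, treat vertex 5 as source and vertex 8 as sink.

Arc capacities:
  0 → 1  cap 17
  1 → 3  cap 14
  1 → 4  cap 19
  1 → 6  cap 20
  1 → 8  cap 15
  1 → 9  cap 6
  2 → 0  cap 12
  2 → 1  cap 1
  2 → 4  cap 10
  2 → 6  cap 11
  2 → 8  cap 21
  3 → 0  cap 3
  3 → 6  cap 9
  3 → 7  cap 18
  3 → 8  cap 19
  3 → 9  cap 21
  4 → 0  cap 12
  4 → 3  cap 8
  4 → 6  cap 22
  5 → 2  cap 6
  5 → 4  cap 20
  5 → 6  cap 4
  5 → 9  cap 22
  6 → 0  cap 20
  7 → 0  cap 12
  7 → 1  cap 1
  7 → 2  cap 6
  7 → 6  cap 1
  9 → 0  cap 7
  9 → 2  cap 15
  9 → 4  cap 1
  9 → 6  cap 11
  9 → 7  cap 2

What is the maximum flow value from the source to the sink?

Maximum flow value: 48

augment #1: 5→2→8 bottleneck 6, total now 6
augment #2: 5→4→3→8 bottleneck 8, total now 14
augment #3: 5→9→2→8 bottleneck 15, total now 29
augment #4: 5→4→0→1→8 bottleneck 12, total now 41
augment #5: 5→6→0→1→8 bottleneck 3, total now 44
augment #6: 5→6→0→1→3→8 bottleneck 1, total now 45
augment #7: 5→9→0→1→3→8 bottleneck 1, total now 46
augment #8: 5→9→7→1→3→8 bottleneck 1, total now 47
augment #9: 5→9→7→2→1→3→8 bottleneck 1, total now 48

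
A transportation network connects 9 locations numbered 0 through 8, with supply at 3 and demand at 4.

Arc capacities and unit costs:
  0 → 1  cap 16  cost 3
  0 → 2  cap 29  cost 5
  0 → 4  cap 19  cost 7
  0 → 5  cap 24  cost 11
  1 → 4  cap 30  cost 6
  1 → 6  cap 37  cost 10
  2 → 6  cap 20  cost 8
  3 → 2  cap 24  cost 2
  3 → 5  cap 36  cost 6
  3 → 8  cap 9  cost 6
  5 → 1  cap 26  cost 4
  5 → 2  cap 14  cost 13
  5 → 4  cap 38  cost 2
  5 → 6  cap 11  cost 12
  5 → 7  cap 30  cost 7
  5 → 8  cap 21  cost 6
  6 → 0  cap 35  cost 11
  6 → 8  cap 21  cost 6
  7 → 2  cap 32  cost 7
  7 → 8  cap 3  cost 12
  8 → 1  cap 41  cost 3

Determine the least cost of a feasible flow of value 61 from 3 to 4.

Minimum cost for 61 units: 823

shortest-cost path #1: 3→5→4 push 36 @ unit cost 8 (adds 288)
shortest-cost path #2: 3→8→1→4 push 9 @ unit cost 15 (adds 135)
shortest-cost path #3: 3→2→6→8→1→4 push 16 @ unit cost 25 (adds 400)
total cost = 823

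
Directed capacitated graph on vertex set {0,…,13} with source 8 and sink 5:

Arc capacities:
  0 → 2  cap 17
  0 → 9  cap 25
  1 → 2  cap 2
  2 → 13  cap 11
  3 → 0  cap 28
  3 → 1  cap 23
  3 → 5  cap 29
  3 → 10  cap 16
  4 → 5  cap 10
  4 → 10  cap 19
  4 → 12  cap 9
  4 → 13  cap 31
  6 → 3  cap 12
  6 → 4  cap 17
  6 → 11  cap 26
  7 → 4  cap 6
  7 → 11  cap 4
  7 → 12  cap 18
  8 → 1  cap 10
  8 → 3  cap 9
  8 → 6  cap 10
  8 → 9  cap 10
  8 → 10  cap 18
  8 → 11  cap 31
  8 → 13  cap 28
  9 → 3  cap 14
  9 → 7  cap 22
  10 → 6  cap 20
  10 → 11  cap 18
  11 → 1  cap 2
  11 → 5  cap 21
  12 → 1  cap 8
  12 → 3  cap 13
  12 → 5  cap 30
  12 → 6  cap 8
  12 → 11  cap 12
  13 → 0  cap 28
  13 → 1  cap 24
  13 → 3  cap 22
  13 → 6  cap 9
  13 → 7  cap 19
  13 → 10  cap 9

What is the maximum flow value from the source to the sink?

augment #1: 8→3→5 bottleneck 9, total now 9
augment #2: 8→11→5 bottleneck 21, total now 30
augment #3: 8→6→3→5 bottleneck 10, total now 40
augment #4: 8→9→3→5 bottleneck 10, total now 50
augment #5: 8→10→6→4→5 bottleneck 10, total now 60
augment #6: 8→13→7→12→5 bottleneck 18, total now 78
augment #7: 8→10→6→4→12→5 bottleneck 7, total now 85
augment #8: 8→13→7→4→12→5 bottleneck 1, total now 86
augment #9: 8→13→0→9→7→4→12→5 bottleneck 1, total now 87

Maximum flow value: 87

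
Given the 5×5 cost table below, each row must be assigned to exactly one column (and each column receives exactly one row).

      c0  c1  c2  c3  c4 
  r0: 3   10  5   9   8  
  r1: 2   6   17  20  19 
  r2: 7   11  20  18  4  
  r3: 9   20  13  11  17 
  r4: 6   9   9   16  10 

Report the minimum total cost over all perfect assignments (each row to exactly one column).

Minimum assignment cost: 31

optimal assignment: row0→col2 (cost 5), row1→col0 (cost 2), row2→col4 (cost 4), row3→col3 (cost 11), row4→col1 (cost 9)
total = 5 + 2 + 4 + 11 + 9 = 31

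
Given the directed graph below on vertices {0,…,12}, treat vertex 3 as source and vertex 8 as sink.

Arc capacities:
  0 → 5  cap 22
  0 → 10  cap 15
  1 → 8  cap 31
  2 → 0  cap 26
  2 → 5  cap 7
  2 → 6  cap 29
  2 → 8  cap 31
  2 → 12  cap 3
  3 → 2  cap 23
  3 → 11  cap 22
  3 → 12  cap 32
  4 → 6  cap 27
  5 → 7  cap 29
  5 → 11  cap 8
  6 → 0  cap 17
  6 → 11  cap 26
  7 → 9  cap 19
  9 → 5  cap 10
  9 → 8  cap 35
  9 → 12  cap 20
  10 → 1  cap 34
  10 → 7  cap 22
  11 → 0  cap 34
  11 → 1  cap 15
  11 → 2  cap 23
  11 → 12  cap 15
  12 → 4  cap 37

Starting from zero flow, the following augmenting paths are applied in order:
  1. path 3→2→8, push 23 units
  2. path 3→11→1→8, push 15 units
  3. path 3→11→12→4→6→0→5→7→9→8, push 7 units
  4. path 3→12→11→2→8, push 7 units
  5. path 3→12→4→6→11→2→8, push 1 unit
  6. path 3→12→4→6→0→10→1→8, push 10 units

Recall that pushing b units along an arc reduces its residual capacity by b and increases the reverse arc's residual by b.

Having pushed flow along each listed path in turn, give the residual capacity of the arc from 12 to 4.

after path 1 (3→2→8, push 23): res(12,4)=37
after path 2 (3→11→1→8, push 15): res(12,4)=37
after path 3 (3→11→12→4→6→0→5→7→9→8, push 7): res(12,4)=30
after path 4 (3→12→11→2→8, push 7): res(12,4)=30
after path 5 (3→12→4→6→11→2→8, push 1): res(12,4)=29
after path 6 (3→12→4→6→0→10→1→8, push 10): res(12,4)=19

Residual capacity of (12,4): 19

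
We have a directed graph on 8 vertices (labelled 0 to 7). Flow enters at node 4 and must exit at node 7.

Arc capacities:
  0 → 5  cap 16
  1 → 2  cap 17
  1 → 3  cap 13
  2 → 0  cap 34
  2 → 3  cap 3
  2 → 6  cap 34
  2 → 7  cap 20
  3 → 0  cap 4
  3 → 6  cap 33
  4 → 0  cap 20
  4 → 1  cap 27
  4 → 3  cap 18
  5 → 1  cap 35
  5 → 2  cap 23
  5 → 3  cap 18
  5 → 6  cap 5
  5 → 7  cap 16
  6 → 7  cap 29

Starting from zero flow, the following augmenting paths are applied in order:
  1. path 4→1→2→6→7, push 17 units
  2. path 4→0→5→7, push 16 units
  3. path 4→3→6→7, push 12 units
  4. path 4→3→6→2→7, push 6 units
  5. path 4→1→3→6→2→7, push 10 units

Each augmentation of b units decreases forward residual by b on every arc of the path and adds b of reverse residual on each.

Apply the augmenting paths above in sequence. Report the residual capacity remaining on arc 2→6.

Residual capacity of (2,6): 33

after path 1 (4→1→2→6→7, push 17): res(2,6)=17
after path 2 (4→0→5→7, push 16): res(2,6)=17
after path 3 (4→3→6→7, push 12): res(2,6)=17
after path 4 (4→3→6→2→7, push 6): res(2,6)=23
after path 5 (4→1→3→6→2→7, push 10): res(2,6)=33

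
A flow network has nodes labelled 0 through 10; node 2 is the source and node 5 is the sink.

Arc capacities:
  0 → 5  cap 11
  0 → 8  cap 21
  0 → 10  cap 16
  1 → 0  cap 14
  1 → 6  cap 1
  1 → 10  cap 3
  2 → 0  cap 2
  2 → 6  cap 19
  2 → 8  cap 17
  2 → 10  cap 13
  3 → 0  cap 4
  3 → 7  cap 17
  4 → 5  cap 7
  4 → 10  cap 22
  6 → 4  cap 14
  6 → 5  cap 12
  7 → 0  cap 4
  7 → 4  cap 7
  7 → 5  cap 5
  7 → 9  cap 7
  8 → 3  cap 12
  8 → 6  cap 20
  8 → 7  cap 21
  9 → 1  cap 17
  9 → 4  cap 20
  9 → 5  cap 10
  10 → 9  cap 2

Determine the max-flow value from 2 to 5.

Maximum flow value: 40

augment #1: 2→0→5 bottleneck 2, total now 2
augment #2: 2→6→5 bottleneck 12, total now 14
augment #3: 2→6→4→5 bottleneck 7, total now 21
augment #4: 2→8→7→5 bottleneck 5, total now 26
augment #5: 2→10→9→5 bottleneck 2, total now 28
augment #6: 2→8→3→0→5 bottleneck 4, total now 32
augment #7: 2→8→7→0→5 bottleneck 4, total now 36
augment #8: 2→8→7→9→5 bottleneck 4, total now 40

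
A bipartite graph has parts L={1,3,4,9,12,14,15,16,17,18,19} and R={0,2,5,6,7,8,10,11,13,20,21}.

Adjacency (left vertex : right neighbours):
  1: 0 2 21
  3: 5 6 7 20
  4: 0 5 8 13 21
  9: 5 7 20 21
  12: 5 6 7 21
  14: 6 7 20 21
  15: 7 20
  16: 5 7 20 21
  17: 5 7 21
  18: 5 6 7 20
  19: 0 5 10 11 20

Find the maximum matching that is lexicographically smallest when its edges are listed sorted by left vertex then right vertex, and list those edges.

|M| = 8 (so the lex-smallest maximum matching has 8 edges)
process left vertices in ascending order; for each, take the smallest-labelled available neighbour that still permits 8 edges overall, or leave it unmatched if none does
lex-smallest matching: {1-0, 3-5, 4-8, 9-7, 12-6, 14-20, 16-21, 19-10}

Lex-smallest maximum matching: {(1,0), (3,5), (4,8), (9,7), (12,6), (14,20), (16,21), (19,10)}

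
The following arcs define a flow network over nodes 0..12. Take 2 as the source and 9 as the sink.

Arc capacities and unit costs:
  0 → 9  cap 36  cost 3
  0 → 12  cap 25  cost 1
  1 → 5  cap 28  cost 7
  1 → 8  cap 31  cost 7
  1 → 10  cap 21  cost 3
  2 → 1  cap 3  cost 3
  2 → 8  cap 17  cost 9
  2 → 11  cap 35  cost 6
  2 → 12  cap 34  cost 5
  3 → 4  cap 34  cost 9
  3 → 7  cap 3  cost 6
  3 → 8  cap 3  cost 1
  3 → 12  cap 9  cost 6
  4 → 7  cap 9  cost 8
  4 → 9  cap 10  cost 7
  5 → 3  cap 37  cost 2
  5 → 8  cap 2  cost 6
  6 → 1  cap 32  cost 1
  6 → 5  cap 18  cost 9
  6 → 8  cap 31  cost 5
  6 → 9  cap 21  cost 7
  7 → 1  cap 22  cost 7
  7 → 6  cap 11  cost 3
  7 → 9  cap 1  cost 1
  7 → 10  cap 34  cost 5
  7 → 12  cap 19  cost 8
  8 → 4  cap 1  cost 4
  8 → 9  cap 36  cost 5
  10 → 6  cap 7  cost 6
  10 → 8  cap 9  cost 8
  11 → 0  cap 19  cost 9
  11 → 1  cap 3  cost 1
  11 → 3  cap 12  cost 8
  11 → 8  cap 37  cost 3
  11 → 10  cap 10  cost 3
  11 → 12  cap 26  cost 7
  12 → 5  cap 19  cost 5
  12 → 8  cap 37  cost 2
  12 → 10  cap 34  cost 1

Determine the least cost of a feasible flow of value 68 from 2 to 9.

shortest-cost path #1: 2→12→8→9 push 34 @ unit cost 12 (adds 408)
shortest-cost path #2: 2→8→9 push 2 @ unit cost 14 (adds 28)
shortest-cost path #3: 2→11→0→9 push 19 @ unit cost 18 (adds 342)
shortest-cost path #4: 2→1→10→6→9 push 3 @ unit cost 19 (adds 57)
shortest-cost path #5: 2→8→4→9 push 1 @ unit cost 20 (adds 20)
shortest-cost path #6: 2→11→3→7→9 push 1 @ unit cost 21 (adds 21)
shortest-cost path #7: 2→8→12→10→6→9 push 4 @ unit cost 21 (adds 84)
shortest-cost path #8: 2→11→3→4→9 push 4 @ unit cost 30 (adds 120)
total cost = 1080

Minimum cost for 68 units: 1080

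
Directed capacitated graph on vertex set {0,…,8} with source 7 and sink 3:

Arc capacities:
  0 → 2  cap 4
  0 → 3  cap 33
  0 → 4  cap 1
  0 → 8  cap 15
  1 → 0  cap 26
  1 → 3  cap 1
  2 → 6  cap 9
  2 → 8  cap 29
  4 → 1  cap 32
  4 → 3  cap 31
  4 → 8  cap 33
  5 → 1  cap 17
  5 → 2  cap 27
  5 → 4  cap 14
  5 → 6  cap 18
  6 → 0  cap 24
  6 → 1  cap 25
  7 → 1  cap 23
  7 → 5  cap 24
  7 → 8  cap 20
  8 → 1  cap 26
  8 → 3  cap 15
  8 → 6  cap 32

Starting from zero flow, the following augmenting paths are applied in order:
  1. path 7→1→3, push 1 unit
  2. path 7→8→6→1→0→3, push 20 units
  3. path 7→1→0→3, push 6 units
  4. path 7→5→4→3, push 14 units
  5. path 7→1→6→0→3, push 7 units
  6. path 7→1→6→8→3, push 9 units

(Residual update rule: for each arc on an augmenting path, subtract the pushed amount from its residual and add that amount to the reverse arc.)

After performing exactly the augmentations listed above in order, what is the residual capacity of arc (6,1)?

Residual capacity of (6,1): 21

after path 1 (7→1→3, push 1): res(6,1)=25
after path 2 (7→8→6→1→0→3, push 20): res(6,1)=5
after path 3 (7→1→0→3, push 6): res(6,1)=5
after path 4 (7→5→4→3, push 14): res(6,1)=5
after path 5 (7→1→6→0→3, push 7): res(6,1)=12
after path 6 (7→1→6→8→3, push 9): res(6,1)=21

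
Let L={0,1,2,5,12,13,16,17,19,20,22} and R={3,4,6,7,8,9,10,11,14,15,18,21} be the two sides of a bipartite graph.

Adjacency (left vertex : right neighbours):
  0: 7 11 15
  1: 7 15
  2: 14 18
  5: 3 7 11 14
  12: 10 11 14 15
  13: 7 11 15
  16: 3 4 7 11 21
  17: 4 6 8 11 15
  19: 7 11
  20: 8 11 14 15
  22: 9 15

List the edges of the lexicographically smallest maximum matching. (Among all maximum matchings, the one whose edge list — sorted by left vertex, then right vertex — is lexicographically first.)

|M| = 10 (so the lex-smallest maximum matching has 10 edges)
process left vertices in ascending order; for each, take the smallest-labelled available neighbour that still permits 10 edges overall, or leave it unmatched if none does
lex-smallest matching: {0-7, 1-15, 2-14, 5-3, 12-10, 13-11, 16-4, 17-6, 20-8, 22-9}

Lex-smallest maximum matching: {(0,7), (1,15), (2,14), (5,3), (12,10), (13,11), (16,4), (17,6), (20,8), (22,9)}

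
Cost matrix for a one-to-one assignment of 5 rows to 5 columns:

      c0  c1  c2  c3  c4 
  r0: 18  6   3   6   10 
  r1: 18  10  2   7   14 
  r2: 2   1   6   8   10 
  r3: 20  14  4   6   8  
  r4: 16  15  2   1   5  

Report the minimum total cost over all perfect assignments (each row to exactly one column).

Minimum assignment cost: 19

optimal assignment: row0→col1 (cost 6), row1→col2 (cost 2), row2→col0 (cost 2), row3→col4 (cost 8), row4→col3 (cost 1)
total = 6 + 2 + 2 + 8 + 1 = 19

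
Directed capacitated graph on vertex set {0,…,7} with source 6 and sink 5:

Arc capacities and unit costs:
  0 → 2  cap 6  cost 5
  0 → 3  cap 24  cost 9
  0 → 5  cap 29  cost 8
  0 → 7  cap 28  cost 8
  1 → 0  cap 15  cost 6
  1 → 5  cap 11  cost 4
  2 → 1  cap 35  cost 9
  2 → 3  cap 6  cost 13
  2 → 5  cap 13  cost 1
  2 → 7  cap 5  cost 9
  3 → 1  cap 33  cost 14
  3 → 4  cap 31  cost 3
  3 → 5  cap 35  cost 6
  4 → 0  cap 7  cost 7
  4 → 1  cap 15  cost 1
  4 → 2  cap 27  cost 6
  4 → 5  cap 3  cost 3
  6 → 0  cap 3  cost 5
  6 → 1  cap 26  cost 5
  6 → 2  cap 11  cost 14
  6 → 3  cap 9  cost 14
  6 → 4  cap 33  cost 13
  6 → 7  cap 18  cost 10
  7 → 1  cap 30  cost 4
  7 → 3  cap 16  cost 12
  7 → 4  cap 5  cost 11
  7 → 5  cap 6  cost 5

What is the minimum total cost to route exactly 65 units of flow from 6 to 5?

Minimum cost for 65 units: 1086

shortest-cost path #1: 6→1→5 push 11 @ unit cost 9 (adds 99)
shortest-cost path #2: 6→0→2→5 push 3 @ unit cost 11 (adds 33)
shortest-cost path #3: 6→7→5 push 6 @ unit cost 15 (adds 90)
shortest-cost path #4: 6→2→5 push 10 @ unit cost 15 (adds 150)
shortest-cost path #5: 6→4→5 push 3 @ unit cost 16 (adds 48)
shortest-cost path #6: 6→2→0→5 push 1 @ unit cost 17 (adds 17)
shortest-cost path #7: 6→1→0→5 push 15 @ unit cost 19 (adds 285)
shortest-cost path #8: 6→3→5 push 9 @ unit cost 20 (adds 180)
shortest-cost path #9: 6→4→2→0→5 push 2 @ unit cost 22 (adds 44)
shortest-cost path #10: 6→7→3→5 push 5 @ unit cost 28 (adds 140)
total cost = 1086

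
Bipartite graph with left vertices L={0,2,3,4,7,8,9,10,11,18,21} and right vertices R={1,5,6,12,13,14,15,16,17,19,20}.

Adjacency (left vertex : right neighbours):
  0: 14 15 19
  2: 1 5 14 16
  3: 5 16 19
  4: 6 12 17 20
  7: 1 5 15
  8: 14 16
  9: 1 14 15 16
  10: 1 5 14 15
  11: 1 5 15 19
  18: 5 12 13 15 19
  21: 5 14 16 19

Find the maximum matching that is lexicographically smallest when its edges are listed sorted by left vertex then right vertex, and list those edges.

|M| = 8 (so the lex-smallest maximum matching has 8 edges)
process left vertices in ascending order; for each, take the smallest-labelled available neighbour that still permits 8 edges overall, or leave it unmatched if none does
lex-smallest matching: {0-14, 2-1, 3-5, 4-6, 7-15, 8-16, 11-19, 18-12}

Lex-smallest maximum matching: {(0,14), (2,1), (3,5), (4,6), (7,15), (8,16), (11,19), (18,12)}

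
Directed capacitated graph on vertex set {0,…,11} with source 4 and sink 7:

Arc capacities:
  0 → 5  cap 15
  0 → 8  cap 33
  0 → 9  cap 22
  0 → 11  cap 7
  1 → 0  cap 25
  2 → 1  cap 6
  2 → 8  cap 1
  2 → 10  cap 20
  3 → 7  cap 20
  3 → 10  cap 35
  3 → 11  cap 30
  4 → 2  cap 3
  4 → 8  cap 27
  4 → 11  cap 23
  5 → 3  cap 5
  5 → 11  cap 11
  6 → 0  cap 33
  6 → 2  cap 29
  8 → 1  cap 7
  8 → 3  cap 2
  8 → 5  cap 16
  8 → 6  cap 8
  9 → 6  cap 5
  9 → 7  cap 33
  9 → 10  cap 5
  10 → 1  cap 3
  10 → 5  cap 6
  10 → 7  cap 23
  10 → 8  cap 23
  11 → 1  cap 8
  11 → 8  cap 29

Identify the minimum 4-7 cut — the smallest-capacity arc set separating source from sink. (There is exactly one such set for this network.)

augment #1: 4→2→10→7 push 3
augment #2: 4→8→3→7 push 2
augment #3: 4→8→5→3→7 push 5
augment #4: 4→8→1→0→9→7 push 7
augment #5: 4→8→6→0→9→7 push 8
augment #6: 4→11→1→0→9→7 push 7
augment #7: 4→11→1→0→6→2→10→7 push 1
max flow = 33; residual-reachable set from 4 gives S-side
cut edges (S→T): {(4,2), (5,3), (8,1), (8,3), (8,6), (11,1)} total cap 33

Min-cut arcs: {(4,2), (5,3), (8,1), (8,3), (8,6), (11,1)} (total capacity 33)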